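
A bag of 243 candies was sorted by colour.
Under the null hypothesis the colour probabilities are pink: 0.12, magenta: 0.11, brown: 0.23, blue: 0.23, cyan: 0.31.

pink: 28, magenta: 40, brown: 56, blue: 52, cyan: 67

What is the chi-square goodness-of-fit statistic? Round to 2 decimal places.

Expected counts E_i = n·p_i: 243×0.12 = 29.16, 243×0.11 = 26.73, 243×0.23 = 55.89, 243×0.23 = 55.89, 243×0.31 = 75.33.
pink: (28 − 29.16)²/29.16 = 1.3456/29.16 = 0.046
magenta: (40 − 26.73)²/26.73 = 176.0929/26.73 = 6.588
brown: (56 − 55.89)²/55.89 = 0.0121/55.89 = 0.000
blue: (52 − 55.89)²/55.89 = 15.1321/55.89 = 0.271
cyan: (67 − 75.33)²/75.33 = 69.3889/75.33 = 0.921
Sum = 7.83

7.83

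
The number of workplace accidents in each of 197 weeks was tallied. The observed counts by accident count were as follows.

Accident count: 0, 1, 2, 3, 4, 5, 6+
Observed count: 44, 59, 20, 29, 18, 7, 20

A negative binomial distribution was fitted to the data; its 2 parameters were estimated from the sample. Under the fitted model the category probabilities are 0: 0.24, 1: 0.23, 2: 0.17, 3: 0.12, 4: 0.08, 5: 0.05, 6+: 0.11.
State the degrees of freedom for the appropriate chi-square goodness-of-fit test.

There are k = 7 categories and 2 parameters estimated from the data, so df = 7 − 1 − 2 = 4.

4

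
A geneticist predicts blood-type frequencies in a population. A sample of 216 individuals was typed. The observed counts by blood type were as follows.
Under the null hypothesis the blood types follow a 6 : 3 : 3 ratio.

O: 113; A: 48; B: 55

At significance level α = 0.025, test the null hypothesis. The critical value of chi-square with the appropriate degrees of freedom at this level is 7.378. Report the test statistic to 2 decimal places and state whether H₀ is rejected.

0.92; do not reject

Ratio total = 12. Expected counts: 216×6/12 = 108, 216×3/12 = 54, 216×3/12 = 54.
cat         O        E   (O−E)²/E
O         113      108      0.231
A          48       54      0.667
B          55       54      0.019
Sum = 0.92
df = 2. Since 0.92 < 7.378, we do not reject H₀.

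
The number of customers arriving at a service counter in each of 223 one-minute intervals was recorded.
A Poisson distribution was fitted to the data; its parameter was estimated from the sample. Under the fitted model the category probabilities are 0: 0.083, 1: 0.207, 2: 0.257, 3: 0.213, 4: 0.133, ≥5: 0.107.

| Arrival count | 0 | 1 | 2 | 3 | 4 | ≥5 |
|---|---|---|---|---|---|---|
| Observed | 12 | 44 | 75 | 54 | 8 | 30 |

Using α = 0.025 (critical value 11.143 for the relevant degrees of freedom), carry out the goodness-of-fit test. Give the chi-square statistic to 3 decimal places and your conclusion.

26.136; reject

Expected counts E_i = n·p_i: 223×0.083 = 18.509, 223×0.207 = 46.161, 223×0.257 = 57.311, 223×0.213 = 47.499, 223×0.133 = 29.659, 223×0.107 = 23.861.
cat         O        E   (O−E)²/E
0          12   18.509     2.2890
1          44   46.161     0.1012
2          75   57.311     5.4597
3          54   47.499     0.8898
4           8   29.659    15.8169
≥5         30   23.861     1.5795
Sum = 26.136
df = 4. Since 26.136 > 11.143, we reject H₀.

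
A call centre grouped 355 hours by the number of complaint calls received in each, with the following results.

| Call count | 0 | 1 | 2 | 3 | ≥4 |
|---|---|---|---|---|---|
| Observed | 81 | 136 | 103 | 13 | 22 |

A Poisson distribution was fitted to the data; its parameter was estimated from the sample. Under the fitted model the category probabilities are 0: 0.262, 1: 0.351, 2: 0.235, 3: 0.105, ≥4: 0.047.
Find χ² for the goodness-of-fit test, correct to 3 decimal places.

Expected counts E_i = n·p_i: 355×0.262 = 93.01, 355×0.351 = 124.605, 355×0.235 = 83.425, 355×0.105 = 37.275, 355×0.047 = 16.685.
cat         O        E   (O−E)²/E
0          81    93.01     1.5508
1         136  124.605     1.0421
2         103   83.425     4.5931
3          13   37.275    15.8089
≥4         22   16.685     1.6931
Sum = 24.688

24.688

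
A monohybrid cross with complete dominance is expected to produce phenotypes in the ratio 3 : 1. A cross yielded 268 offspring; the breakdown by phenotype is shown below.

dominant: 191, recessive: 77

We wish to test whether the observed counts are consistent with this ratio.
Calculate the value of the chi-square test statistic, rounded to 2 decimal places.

1.99

Ratio total = 4. Expected counts: 268×3/4 = 201, 268×1/4 = 67.
χ² = (191−201)²/201 + (77−67)²/67
   = 0.498 + 1.493
Sum = 1.99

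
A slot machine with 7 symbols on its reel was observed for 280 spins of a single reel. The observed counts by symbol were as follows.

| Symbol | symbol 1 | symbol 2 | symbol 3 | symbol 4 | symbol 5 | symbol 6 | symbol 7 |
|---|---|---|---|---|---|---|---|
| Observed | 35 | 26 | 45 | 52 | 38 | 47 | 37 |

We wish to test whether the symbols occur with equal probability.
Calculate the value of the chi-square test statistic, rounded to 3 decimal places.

Expected count for each of the 7 categories: 280/7 = 40.
cat           O        E   (O−E)²/E
symbol 1     35       40     0.6250
symbol 2     26       40     4.9000
symbol 3     45       40     0.6250
symbol 4     52       40     3.6000
symbol 5     38       40     0.1000
symbol 6     47       40     1.2250
symbol 7     37       40     0.2250
Sum = 11.300

11.300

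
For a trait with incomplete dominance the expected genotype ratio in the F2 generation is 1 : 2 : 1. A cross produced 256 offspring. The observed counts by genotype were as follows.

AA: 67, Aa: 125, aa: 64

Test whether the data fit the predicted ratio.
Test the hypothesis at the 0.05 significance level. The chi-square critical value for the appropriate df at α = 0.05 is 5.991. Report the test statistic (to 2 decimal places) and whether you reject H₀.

0.21; do not reject

Ratio total = 4. Expected counts: 256×1/4 = 64, 256×2/4 = 128, 256×1/4 = 64.
χ² = (67−64)²/64 + (125−128)²/128 + (64−64)²/64
   = 0.141 + 0.070 + 0.000
Sum = 0.21
df = 2. Since 0.21 < 5.991, we do not reject H₀.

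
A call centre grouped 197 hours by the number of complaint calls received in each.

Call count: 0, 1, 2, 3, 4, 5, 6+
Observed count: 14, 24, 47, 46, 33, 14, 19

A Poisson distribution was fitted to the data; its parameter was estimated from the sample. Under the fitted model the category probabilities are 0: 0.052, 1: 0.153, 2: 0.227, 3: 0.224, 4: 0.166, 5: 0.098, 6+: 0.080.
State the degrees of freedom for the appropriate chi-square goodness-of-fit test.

There are k = 7 categories and 1 parameter estimated from the data, so df = 7 − 1 − 1 = 5.

5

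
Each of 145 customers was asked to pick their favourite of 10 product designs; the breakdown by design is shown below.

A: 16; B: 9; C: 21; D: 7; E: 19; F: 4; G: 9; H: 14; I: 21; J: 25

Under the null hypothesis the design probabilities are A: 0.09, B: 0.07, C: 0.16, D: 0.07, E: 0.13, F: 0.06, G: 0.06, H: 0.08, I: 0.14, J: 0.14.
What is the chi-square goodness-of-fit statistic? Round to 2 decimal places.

6.14

Expected counts E_i = n·p_i: 145×0.09 = 13.05, 145×0.07 = 10.15, 145×0.16 = 23.2, 145×0.07 = 10.15, 145×0.13 = 18.85, 145×0.06 = 8.7, 145×0.06 = 8.7, 145×0.08 = 11.6, 145×0.14 = 20.3, 145×0.14 = 20.3.
A: (16 − 13.05)²/13.05 = 8.7025/13.05 = 0.667
B: (9 − 10.15)²/10.15 = 1.3225/10.15 = 0.130
C: (21 − 23.2)²/23.2 = 4.84/23.2 = 0.209
D: (7 − 10.15)²/10.15 = 9.9225/10.15 = 0.978
E: (19 − 18.85)²/18.85 = 0.0225/18.85 = 0.001
F: (4 − 8.7)²/8.7 = 22.09/8.7 = 2.539
G: (9 − 8.7)²/8.7 = 0.09/8.7 = 0.010
H: (14 − 11.6)²/11.6 = 5.76/11.6 = 0.497
I: (21 − 20.3)²/20.3 = 0.49/20.3 = 0.024
J: (25 − 20.3)²/20.3 = 22.09/20.3 = 1.088
Sum = 6.14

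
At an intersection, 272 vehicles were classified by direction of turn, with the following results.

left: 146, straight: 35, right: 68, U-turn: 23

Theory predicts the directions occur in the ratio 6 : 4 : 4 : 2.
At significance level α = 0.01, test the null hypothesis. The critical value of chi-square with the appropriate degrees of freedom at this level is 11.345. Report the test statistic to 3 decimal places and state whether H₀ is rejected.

Ratio total = 16. Expected counts: 272×6/16 = 102, 272×4/16 = 68, 272×4/16 = 68, 272×2/16 = 34.
cat           O        E   (O−E)²/E
left        146      102    18.9804
straight     35       68    16.0147
right        68       68     0.0000
U-turn       23       34     3.5588
Sum = 38.554
df = 3. Since 38.554 > 11.345, we reject H₀.

38.554; reject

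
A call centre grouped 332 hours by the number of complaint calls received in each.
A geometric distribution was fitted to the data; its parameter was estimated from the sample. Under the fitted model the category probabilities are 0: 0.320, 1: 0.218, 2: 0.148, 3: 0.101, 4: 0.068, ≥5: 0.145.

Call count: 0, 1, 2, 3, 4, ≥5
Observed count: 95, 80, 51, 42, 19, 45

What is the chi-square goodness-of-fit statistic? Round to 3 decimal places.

Expected counts E_i = n·p_i: 332×0.320 = 106.24, 332×0.218 = 72.376, 332×0.148 = 49.136, 332×0.101 = 33.532, 332×0.068 = 22.576, 332×0.145 = 48.14.
0: (95 − 106.24)²/106.24 = 126.3376/106.24 = 1.1892
1: (80 − 72.376)²/72.376 = 58.125376/72.376 = 0.8031
2: (51 − 49.136)²/49.136 = 3.474496/49.136 = 0.0707
3: (42 − 33.532)²/33.532 = 71.707024/33.532 = 2.1385
4: (19 − 22.576)²/22.576 = 12.787776/22.576 = 0.5664
≥5: (45 − 48.14)²/48.14 = 9.8596/48.14 = 0.2048
Sum = 4.973

4.973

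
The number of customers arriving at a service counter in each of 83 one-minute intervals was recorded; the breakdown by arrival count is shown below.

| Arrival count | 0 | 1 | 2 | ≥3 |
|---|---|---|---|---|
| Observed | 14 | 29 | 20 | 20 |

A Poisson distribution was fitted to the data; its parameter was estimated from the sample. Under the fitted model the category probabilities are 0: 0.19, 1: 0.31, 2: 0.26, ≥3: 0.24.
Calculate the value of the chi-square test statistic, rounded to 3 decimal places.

0.730

Expected counts E_i = n·p_i: 83×0.19 = 15.77, 83×0.31 = 25.73, 83×0.26 = 21.58, 83×0.24 = 19.92.
cat         O        E   (O−E)²/E
0          14    15.77     0.1987
1          29    25.73     0.4156
2          20    21.58     0.1157
≥3         20    19.92     0.0003
Sum = 0.730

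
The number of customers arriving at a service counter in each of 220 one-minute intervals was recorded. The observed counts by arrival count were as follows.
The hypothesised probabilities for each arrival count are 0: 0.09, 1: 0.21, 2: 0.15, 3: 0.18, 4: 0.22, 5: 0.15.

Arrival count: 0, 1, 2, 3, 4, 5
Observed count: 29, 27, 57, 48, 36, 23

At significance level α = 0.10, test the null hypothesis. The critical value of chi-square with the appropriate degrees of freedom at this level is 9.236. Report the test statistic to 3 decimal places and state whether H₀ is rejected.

37.697; reject

Expected counts E_i = n·p_i: 220×0.09 = 19.8, 220×0.21 = 46.2, 220×0.15 = 33, 220×0.18 = 39.6, 220×0.22 = 48.4, 220×0.15 = 33.
χ² = (29−19.8)²/19.8 + (27−46.2)²/46.2 + (57−33)²/33 + (48−39.6)²/39.6 + (36−48.4)²/48.4 + (23−33)²/33
   = 4.2747 + 7.9792 + 17.4545 + 1.7818 + 3.1769 + 3.0303
Sum = 37.697
df = 5. Since 37.697 > 9.236, we reject H₀.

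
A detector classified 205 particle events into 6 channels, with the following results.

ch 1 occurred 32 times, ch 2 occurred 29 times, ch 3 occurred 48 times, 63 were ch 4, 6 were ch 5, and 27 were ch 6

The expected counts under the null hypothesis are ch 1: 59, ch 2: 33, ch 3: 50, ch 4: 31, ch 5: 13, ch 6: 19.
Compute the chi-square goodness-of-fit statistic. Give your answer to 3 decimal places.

53.091

cat         O        E   (O−E)²/E
ch 1       32       59    12.3559
ch 2       29       33     0.4848
ch 3       48       50     0.0800
ch 4       63       31    33.0323
ch 5        6       13     3.7692
ch 6       27       19     3.3684
Sum = 53.091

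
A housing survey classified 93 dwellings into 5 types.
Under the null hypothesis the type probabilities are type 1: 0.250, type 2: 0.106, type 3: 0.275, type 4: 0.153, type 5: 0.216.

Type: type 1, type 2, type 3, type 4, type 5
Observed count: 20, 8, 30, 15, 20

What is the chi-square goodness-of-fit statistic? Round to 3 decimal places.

Expected counts E_i = n·p_i: 93×0.250 = 23.25, 93×0.106 = 9.858, 93×0.275 = 25.575, 93×0.153 = 14.229, 93×0.216 = 20.088.
cat         O        E   (O−E)²/E
type 1     20    23.25     0.4543
type 2      8    9.858     0.3502
type 3     30   25.575     0.7656
type 4     15   14.229     0.0418
type 5     20   20.088     0.0004
Sum = 1.612

1.612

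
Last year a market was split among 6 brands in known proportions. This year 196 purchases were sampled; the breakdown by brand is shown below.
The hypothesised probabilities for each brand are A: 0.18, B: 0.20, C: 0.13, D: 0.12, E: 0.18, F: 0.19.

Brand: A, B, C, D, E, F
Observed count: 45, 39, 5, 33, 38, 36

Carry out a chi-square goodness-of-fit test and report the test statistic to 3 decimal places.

Expected counts E_i = n·p_i: 196×0.18 = 35.28, 196×0.20 = 39.2, 196×0.13 = 25.48, 196×0.12 = 23.52, 196×0.18 = 35.28, 196×0.19 = 37.24.
χ² = (45−35.28)²/35.28 + (39−39.2)²/39.2 + (5−25.48)²/25.48 + (33−23.52)²/23.52 + (38−35.28)²/35.28 + (36−37.24)²/37.24
   = 2.6780 + 0.0010 + 16.4612 + 3.8210 + 0.2097 + 0.0413
Sum = 23.212

23.212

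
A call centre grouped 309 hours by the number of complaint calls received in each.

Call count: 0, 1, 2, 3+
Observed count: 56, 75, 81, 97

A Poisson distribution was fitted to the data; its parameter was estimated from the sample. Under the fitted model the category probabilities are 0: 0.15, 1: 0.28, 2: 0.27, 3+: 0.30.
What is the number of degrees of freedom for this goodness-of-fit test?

2

There are k = 4 categories and 1 parameter estimated from the data, so df = 4 − 1 − 1 = 2.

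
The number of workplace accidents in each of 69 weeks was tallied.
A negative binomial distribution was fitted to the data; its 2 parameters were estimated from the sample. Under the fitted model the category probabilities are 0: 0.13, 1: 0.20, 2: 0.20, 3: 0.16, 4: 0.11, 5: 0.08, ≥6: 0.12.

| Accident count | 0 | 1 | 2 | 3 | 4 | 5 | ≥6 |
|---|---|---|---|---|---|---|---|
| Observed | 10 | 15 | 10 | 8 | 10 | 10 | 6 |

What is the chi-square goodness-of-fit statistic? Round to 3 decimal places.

7.135

Expected counts E_i = n·p_i: 69×0.13 = 8.97, 69×0.20 = 13.8, 69×0.20 = 13.8, 69×0.16 = 11.04, 69×0.11 = 7.59, 69×0.08 = 5.52, 69×0.12 = 8.28.
0: (10 − 8.97)²/8.97 = 1.0609/8.97 = 0.1183
1: (15 − 13.8)²/13.8 = 1.44/13.8 = 0.1043
2: (10 − 13.8)²/13.8 = 14.44/13.8 = 1.0464
3: (8 − 11.04)²/11.04 = 9.2416/11.04 = 0.8371
4: (10 − 7.59)²/7.59 = 5.8081/7.59 = 0.7652
5: (10 − 5.52)²/5.52 = 20.0704/5.52 = 3.6359
≥6: (6 − 8.28)²/8.28 = 5.1984/8.28 = 0.6278
Sum = 7.135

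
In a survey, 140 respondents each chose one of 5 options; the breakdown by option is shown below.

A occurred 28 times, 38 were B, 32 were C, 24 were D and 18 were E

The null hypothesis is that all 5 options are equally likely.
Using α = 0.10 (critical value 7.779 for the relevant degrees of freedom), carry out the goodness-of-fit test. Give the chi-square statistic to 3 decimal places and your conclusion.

Under H₀ each category has probability 1/5, so each expected count is 140/5 = 28.
χ² = (28−28)²/28 + (38−28)²/28 + (32−28)²/28 + (24−28)²/28 + (18−28)²/28
   = 0.0000 + 3.5714 + 0.5714 + 0.5714 + 3.5714
Sum = 8.286
df = 4. Since 8.286 > 7.779, we reject H₀.

8.286; reject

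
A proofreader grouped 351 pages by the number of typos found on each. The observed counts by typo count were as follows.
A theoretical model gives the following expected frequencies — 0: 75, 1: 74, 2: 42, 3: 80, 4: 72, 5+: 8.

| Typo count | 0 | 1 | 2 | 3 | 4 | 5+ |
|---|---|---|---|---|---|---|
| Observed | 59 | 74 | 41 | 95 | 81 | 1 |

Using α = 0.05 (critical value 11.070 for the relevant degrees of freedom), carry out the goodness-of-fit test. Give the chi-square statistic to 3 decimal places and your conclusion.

13.500; reject

0: (59 − 75)²/75 = 256/75 = 3.4133
1: (74 − 74)²/74 = 0/74 = 0.0000
2: (41 − 42)²/42 = 1/42 = 0.0238
3: (95 − 80)²/80 = 225/80 = 2.8125
4: (81 − 72)²/72 = 81/72 = 1.1250
5+: (1 − 8)²/8 = 49/8 = 6.1250
Sum = 13.500
df = 5. Since 13.500 > 11.070, we reject H₀.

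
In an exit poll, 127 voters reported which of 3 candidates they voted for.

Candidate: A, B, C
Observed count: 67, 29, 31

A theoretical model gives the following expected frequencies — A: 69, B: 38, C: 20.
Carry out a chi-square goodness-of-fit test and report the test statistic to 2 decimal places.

8.24

χ² = (67−69)²/69 + (29−38)²/38 + (31−20)²/20
   = 0.058 + 2.132 + 6.050
Sum = 8.24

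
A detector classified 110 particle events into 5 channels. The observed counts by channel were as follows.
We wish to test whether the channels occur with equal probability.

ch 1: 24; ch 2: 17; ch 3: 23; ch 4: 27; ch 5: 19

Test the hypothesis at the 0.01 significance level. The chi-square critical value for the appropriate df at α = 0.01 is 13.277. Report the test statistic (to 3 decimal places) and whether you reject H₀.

Expected count for each of the 5 categories: 110/5 = 22.
ch 1: (24 − 22)²/22 = 4/22 = 0.1818
ch 2: (17 − 22)²/22 = 25/22 = 1.1364
ch 3: (23 − 22)²/22 = 1/22 = 0.0455
ch 4: (27 − 22)²/22 = 25/22 = 1.1364
ch 5: (19 − 22)²/22 = 9/22 = 0.4091
Sum = 2.909
df = 4. Since 2.909 < 13.277, we do not reject H₀.

2.909; do not reject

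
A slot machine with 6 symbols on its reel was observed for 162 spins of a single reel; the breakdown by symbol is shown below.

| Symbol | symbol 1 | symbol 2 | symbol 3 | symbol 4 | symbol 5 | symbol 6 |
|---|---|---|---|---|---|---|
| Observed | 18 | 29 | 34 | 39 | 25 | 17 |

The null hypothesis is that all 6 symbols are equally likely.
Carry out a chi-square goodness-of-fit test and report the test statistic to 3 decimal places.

Under H₀ each category has probability 1/6, so each expected count is 162/6 = 27.
symbol 1: (18 − 27)²/27 = 81/27 = 3.0000
symbol 2: (29 − 27)²/27 = 4/27 = 0.1481
symbol 3: (34 − 27)²/27 = 49/27 = 1.8148
symbol 4: (39 − 27)²/27 = 144/27 = 5.3333
symbol 5: (25 − 27)²/27 = 4/27 = 0.1481
symbol 6: (17 − 27)²/27 = 100/27 = 3.7037
Sum = 14.148

14.148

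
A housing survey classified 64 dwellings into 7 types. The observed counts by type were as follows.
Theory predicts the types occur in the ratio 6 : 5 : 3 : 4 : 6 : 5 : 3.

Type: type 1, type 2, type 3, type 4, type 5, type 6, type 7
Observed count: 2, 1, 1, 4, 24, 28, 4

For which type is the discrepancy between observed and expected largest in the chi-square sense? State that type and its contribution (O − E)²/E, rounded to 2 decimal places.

type 6, 32.40

Ratio total = 32. Expected counts: 64×6/32 = 12, 64×5/32 = 10, 64×3/32 = 6, 64×4/32 = 8, 64×6/32 = 12, 64×5/32 = 10, 64×3/32 = 6.
type 1: (2 − 12)²/12 = 100/12 = 8.333
type 2: (1 − 10)²/10 = 81/10 = 8.100
type 3: (1 − 6)²/6 = 25/6 = 4.167
type 4: (4 − 8)²/8 = 16/8 = 2.000
type 5: (24 − 12)²/12 = 144/12 = 12.000
type 6: (28 − 10)²/10 = 324/10 = 32.400
type 7: (4 − 6)²/6 = 4/6 = 0.667
The largest term is for type 6: 32.40.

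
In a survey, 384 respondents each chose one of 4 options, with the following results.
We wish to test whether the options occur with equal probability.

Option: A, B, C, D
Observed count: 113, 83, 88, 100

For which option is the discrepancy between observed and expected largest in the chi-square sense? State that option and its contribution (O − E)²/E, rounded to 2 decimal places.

Under H₀ each category has probability 1/4, so each expected count is 384/4 = 96.
cat         O        E   (O−E)²/E
A         113       96      3.010
B          83       96      1.760
C          88       96      0.667
D         100       96      0.167
The largest term is for A: 3.01.

A, 3.01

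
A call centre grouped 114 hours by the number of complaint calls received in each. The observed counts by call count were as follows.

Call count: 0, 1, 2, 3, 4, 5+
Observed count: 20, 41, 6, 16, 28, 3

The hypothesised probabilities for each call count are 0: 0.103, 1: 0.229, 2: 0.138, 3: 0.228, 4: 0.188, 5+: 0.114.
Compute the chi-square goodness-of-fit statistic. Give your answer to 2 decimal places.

Expected counts E_i = n·p_i: 114×0.103 = 11.742, 114×0.229 = 26.106, 114×0.138 = 15.732, 114×0.228 = 25.992, 114×0.188 = 21.432, 114×0.114 = 12.996.
0: (20 − 11.742)²/11.742 = 68.194564/11.742 = 5.808
1: (41 − 26.106)²/26.106 = 221.831236/26.106 = 8.497
2: (6 − 15.732)²/15.732 = 94.711824/15.732 = 6.020
3: (16 − 25.992)²/25.992 = 99.840064/25.992 = 3.841
4: (28 − 21.432)²/21.432 = 43.138624/21.432 = 2.013
5+: (3 − 12.996)²/12.996 = 99.920016/12.996 = 7.689
Sum = 33.87

33.87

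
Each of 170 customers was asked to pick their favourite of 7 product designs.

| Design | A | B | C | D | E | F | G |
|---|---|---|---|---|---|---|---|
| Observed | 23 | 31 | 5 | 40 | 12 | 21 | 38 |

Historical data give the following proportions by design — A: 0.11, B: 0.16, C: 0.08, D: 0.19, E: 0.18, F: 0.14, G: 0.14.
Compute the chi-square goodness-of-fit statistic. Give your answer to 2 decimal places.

Expected counts E_i = n·p_i: 170×0.11 = 18.7, 170×0.16 = 27.2, 170×0.08 = 13.6, 170×0.19 = 32.3, 170×0.18 = 30.6, 170×0.14 = 23.8, 170×0.14 = 23.8.
χ² = (23−18.7)²/18.7 + (31−27.2)²/27.2 + (5−13.6)²/13.6 + (40−32.3)²/32.3 + (12−30.6)²/30.6 + (21−23.8)²/23.8 + (38−23.8)²/23.8
   = 0.989 + 0.531 + 5.438 + 1.836 + 11.306 + 0.329 + 8.472
Sum = 28.90

28.90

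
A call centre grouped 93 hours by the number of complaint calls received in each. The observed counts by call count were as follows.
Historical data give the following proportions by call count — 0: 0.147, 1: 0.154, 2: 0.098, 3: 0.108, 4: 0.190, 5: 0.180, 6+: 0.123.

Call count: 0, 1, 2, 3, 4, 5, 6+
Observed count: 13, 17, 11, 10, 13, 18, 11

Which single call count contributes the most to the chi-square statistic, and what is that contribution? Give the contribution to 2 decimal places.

Expected counts E_i = n·p_i: 93×0.147 = 13.671, 93×0.154 = 14.322, 93×0.098 = 9.114, 93×0.108 = 10.044, 93×0.190 = 17.67, 93×0.180 = 16.74, 93×0.123 = 11.439.
χ² = (13−13.671)²/13.671 + (17−14.322)²/14.322 + (11−9.114)²/9.114 + (10−10.044)²/10.044 + (13−17.67)²/17.67 + (18−16.74)²/16.74 + (11−11.439)²/11.439
   = 0.033 + 0.501 + 0.390 + 0.000 + 1.234 + 0.095 + 0.017
The largest term is for 4: 1.23.

4, 1.23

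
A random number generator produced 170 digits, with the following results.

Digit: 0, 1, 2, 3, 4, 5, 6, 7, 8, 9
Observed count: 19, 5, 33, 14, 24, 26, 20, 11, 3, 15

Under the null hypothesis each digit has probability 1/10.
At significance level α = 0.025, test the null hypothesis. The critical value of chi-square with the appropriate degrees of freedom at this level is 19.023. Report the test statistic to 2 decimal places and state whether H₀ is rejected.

Expected count for each of the 10 categories: 170/10 = 17.
cat         O        E   (O−E)²/E
0          19       17      0.235
1           5       17      8.471
2          33       17     15.059
3          14       17      0.529
4          24       17      2.882
5          26       17      4.765
6          20       17      0.529
7          11       17      2.118
8           3       17     11.529
9          15       17      0.235
Sum = 46.35
df = 9. Since 46.35 > 19.023, we reject H₀.

46.35; reject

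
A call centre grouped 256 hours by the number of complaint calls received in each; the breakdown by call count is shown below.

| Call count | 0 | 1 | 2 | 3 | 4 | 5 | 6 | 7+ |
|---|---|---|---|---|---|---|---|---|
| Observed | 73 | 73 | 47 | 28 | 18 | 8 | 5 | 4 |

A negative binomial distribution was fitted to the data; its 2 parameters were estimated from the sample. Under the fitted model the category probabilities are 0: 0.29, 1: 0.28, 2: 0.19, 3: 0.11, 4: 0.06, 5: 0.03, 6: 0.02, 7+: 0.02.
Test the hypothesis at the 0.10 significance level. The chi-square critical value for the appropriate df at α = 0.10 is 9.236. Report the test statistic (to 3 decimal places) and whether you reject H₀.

Expected counts E_i = n·p_i: 256×0.29 = 74.24, 256×0.28 = 71.68, 256×0.19 = 48.64, 256×0.11 = 28.16, 256×0.06 = 15.36, 256×0.03 = 7.68, 256×0.02 = 5.12, 256×0.02 = 5.12.
cat         O        E   (O−E)²/E
0          73    74.24     0.0207
1          73    71.68     0.0243
2          47    48.64     0.0553
3          28    28.16     0.0009
4          18    15.36     0.4538
5           8     7.68     0.0133
6           5     5.12     0.0028
7+          4     5.12     0.2450
Sum = 0.816
df = 5. Since 0.816 < 9.236, we do not reject H₀.

0.816; do not reject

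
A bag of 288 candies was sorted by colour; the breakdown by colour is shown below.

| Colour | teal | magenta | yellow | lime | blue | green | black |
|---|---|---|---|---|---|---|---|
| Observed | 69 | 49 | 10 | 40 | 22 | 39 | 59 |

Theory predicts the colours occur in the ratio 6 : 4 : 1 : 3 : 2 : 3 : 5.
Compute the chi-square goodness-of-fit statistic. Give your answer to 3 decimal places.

Ratio total = 24. Expected counts: 288×6/24 = 72, 288×4/24 = 48, 288×1/24 = 12, 288×3/24 = 36, 288×2/24 = 24, 288×3/24 = 36, 288×5/24 = 60.
cat          O        E   (O−E)²/E
teal        69       72     0.1250
magenta     49       48     0.0208
yellow      10       12     0.3333
lime        40       36     0.4444
blue        22       24     0.1667
green       39       36     0.2500
black       59       60     0.0167
Sum = 1.357

1.357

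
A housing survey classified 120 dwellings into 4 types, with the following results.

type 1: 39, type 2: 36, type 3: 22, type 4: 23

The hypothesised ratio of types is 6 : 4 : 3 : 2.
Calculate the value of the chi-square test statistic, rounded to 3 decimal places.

Ratio total = 15. Expected counts: 120×6/15 = 48, 120×4/15 = 32, 120×3/15 = 24, 120×2/15 = 16.
cat         O        E   (O−E)²/E
type 1     39       48     1.6875
type 2     36       32     0.5000
type 3     22       24     0.1667
type 4     23       16     3.0625
Sum = 5.417

5.417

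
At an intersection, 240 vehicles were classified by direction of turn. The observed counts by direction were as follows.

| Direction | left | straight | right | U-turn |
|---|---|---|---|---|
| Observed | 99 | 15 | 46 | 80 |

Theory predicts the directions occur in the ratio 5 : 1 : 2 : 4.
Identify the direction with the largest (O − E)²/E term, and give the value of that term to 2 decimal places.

Ratio total = 12. Expected counts: 240×5/12 = 100, 240×1/12 = 20, 240×2/12 = 40, 240×4/12 = 80.
left: (99 − 100)²/100 = 1/100 = 0.010
straight: (15 − 20)²/20 = 25/20 = 1.250
right: (46 − 40)²/40 = 36/40 = 0.900
U-turn: (80 − 80)²/80 = 0/80 = 0.000
The largest term is for straight: 1.25.

straight, 1.25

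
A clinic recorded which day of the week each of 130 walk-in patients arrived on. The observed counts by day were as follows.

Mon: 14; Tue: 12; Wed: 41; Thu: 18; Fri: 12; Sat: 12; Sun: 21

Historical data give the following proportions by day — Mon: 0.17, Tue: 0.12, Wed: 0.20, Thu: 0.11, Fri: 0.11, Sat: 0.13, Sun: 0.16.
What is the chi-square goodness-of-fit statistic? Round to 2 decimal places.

15.20

Expected counts E_i = n·p_i: 130×0.17 = 22.1, 130×0.12 = 15.6, 130×0.20 = 26, 130×0.11 = 14.3, 130×0.11 = 14.3, 130×0.13 = 16.9, 130×0.16 = 20.8.
cat         O        E   (O−E)²/E
Mon        14     22.1      2.969
Tue        12     15.6      0.831
Wed        41       26      8.654
Thu        18     14.3      0.957
Fri        12     14.3      0.370
Sat        12     16.9      1.421
Sun        21     20.8      0.002
Sum = 15.20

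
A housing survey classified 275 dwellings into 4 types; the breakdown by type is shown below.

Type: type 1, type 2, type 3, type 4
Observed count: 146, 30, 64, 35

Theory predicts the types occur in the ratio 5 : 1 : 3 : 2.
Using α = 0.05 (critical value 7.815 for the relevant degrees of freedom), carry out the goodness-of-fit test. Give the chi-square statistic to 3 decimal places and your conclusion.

10.641; reject

Ratio total = 11. Expected counts: 275×5/11 = 125, 275×1/11 = 25, 275×3/11 = 75, 275×2/11 = 50.
type 1: (146 − 125)²/125 = 441/125 = 3.5280
type 2: (30 − 25)²/25 = 25/25 = 1.0000
type 3: (64 − 75)²/75 = 121/75 = 1.6133
type 4: (35 − 50)²/50 = 225/50 = 4.5000
Sum = 10.641
df = 3. Since 10.641 > 7.815, we reject H₀.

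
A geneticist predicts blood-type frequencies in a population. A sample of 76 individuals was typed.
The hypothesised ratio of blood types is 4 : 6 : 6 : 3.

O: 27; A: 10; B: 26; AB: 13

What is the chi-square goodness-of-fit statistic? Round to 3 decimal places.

Ratio total = 19. Expected counts: 76×4/19 = 16, 76×6/19 = 24, 76×6/19 = 24, 76×3/19 = 12.
cat         O        E   (O−E)²/E
O          27       16     7.5625
A          10       24     8.1667
B          26       24     0.1667
AB         13       12     0.0833
Sum = 15.979

15.979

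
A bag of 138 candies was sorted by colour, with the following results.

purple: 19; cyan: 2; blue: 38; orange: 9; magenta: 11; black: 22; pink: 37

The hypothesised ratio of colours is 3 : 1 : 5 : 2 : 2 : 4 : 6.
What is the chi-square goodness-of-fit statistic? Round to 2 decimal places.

Ratio total = 23. Expected counts: 138×3/23 = 18, 138×1/23 = 6, 138×5/23 = 30, 138×2/23 = 12, 138×2/23 = 12, 138×4/23 = 24, 138×6/23 = 36.
purple: (19 − 18)²/18 = 1/18 = 0.056
cyan: (2 − 6)²/6 = 16/6 = 2.667
blue: (38 − 30)²/30 = 64/30 = 2.133
orange: (9 − 12)²/12 = 9/12 = 0.750
magenta: (11 − 12)²/12 = 1/12 = 0.083
black: (22 − 24)²/24 = 4/24 = 0.167
pink: (37 − 36)²/36 = 1/36 = 0.028
Sum = 5.88

5.88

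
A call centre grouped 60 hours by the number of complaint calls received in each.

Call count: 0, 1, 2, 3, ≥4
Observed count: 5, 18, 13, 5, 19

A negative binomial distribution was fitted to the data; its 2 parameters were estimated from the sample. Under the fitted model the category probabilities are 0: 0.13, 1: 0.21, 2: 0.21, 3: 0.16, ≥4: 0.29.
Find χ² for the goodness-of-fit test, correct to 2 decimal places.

5.68

Expected counts E_i = n·p_i: 60×0.13 = 7.8, 60×0.21 = 12.6, 60×0.21 = 12.6, 60×0.16 = 9.6, 60×0.29 = 17.4.
cat         O        E   (O−E)²/E
0           5      7.8      1.005
1          18     12.6      2.314
2          13     12.6      0.013
3           5      9.6      2.204
≥4         19     17.4      0.147
Sum = 5.68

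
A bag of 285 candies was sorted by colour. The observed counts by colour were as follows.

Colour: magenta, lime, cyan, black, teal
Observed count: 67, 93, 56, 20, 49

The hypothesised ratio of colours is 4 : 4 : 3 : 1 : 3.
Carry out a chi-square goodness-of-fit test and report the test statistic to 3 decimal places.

Ratio total = 15. Expected counts: 285×4/15 = 76, 285×4/15 = 76, 285×3/15 = 57, 285×1/15 = 19, 285×3/15 = 57.
χ² = (67−76)²/76 + (93−76)²/76 + (56−57)²/57 + (20−19)²/19 + (49−57)²/57
   = 1.0658 + 3.8026 + 0.0175 + 0.0526 + 1.1228
Sum = 6.061

6.061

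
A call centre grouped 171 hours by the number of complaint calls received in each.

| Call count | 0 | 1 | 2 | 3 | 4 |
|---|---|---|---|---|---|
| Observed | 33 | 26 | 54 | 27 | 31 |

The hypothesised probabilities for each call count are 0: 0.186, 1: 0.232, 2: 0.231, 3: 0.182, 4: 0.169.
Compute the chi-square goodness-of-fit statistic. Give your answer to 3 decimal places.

Expected counts E_i = n·p_i: 171×0.186 = 31.806, 171×0.232 = 39.672, 171×0.231 = 39.501, 171×0.182 = 31.122, 171×0.169 = 28.899.
0: (33 − 31.806)²/31.806 = 1.425636/31.806 = 0.0448
1: (26 − 39.672)²/39.672 = 186.923584/39.672 = 4.7117
2: (54 − 39.501)²/39.501 = 210.221001/39.501 = 5.3219
3: (27 − 31.122)²/31.122 = 16.990884/31.122 = 0.5459
4: (31 − 28.899)²/28.899 = 4.414201/28.899 = 0.1527
Sum = 10.777

10.777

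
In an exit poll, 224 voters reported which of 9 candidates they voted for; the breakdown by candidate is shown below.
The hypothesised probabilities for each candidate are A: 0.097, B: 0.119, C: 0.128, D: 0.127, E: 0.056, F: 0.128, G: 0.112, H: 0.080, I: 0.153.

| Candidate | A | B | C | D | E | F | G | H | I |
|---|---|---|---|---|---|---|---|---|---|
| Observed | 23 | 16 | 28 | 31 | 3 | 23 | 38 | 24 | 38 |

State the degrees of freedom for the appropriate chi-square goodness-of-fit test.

8

There are k = 9 categories and no parameters were estimated from the data, so df = 9 − 1 = 8.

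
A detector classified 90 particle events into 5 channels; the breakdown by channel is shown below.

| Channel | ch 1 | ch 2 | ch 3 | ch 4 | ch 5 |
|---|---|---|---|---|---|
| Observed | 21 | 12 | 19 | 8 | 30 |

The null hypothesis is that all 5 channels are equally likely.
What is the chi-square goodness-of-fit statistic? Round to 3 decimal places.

Under H₀ each category has probability 1/5, so each expected count is 90/5 = 18.
cat         O        E   (O−E)²/E
ch 1       21       18     0.5000
ch 2       12       18     2.0000
ch 3       19       18     0.0556
ch 4        8       18     5.5556
ch 5       30       18     8.0000
Sum = 16.111

16.111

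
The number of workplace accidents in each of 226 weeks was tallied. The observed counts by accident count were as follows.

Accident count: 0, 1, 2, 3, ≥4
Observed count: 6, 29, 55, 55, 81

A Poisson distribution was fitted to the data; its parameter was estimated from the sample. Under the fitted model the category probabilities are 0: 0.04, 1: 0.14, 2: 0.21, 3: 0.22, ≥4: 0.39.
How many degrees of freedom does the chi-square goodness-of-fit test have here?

3

There are k = 5 categories and 1 parameter estimated from the data, so df = 5 − 1 − 1 = 3.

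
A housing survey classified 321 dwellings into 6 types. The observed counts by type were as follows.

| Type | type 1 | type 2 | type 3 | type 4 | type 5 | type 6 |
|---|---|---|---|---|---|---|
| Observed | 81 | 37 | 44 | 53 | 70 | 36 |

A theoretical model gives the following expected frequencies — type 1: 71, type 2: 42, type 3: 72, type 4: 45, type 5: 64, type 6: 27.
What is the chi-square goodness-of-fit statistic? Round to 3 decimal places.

17.877

type 1: (81 − 71)²/71 = 100/71 = 1.4085
type 2: (37 − 42)²/42 = 25/42 = 0.5952
type 3: (44 − 72)²/72 = 784/72 = 10.8889
type 4: (53 − 45)²/45 = 64/45 = 1.4222
type 5: (70 − 64)²/64 = 36/64 = 0.5625
type 6: (36 − 27)²/27 = 81/27 = 3.0000
Sum = 17.877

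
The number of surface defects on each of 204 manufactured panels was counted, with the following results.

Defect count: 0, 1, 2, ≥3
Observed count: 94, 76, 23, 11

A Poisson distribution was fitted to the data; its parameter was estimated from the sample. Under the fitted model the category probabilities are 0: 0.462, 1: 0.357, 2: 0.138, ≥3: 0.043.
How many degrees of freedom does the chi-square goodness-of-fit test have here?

There are k = 4 categories and 1 parameter estimated from the data, so df = 4 − 1 − 1 = 2.

2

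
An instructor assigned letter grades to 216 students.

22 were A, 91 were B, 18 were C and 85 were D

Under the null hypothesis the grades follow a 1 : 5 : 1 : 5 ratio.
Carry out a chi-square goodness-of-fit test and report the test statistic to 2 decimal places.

1.18

Ratio total = 12. Expected counts: 216×1/12 = 18, 216×5/12 = 90, 216×1/12 = 18, 216×5/12 = 90.
χ² = (22−18)²/18 + (91−90)²/90 + (18−18)²/18 + (85−90)²/90
   = 0.889 + 0.011 + 0.000 + 0.278
Sum = 1.18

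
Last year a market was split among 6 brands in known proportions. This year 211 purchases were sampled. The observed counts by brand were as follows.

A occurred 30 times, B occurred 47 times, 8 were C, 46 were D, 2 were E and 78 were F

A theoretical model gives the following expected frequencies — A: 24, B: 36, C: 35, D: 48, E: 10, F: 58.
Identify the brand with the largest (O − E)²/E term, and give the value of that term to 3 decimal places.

cat         O        E   (O−E)²/E
A          30       24     1.5000
B          47       36     3.3611
C           8       35    20.8286
D          46       48     0.0833
E           2       10     6.4000
F          78       58     6.8966
The largest term is for C: 20.829.

C, 20.829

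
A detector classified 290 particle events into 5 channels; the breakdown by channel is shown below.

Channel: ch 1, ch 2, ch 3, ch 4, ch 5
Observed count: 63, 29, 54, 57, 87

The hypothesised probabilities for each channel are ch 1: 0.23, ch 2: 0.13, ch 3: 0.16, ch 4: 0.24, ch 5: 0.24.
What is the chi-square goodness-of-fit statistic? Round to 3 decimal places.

Expected counts E_i = n·p_i: 290×0.23 = 66.7, 290×0.13 = 37.7, 290×0.16 = 46.4, 290×0.24 = 69.6, 290×0.24 = 69.6.
cat         O        E   (O−E)²/E
ch 1       63     66.7     0.2052
ch 2       29     37.7     2.0077
ch 3       54     46.4     1.2448
ch 4       57     69.6     2.2810
ch 5       87     69.6     4.3500
Sum = 10.089

10.089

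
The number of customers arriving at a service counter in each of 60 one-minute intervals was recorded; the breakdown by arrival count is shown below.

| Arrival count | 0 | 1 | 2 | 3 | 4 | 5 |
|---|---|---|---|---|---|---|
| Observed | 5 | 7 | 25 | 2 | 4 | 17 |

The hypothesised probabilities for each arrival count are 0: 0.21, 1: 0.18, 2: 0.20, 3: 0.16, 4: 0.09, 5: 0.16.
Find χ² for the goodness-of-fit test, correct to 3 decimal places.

32.088

Expected counts E_i = n·p_i: 60×0.21 = 12.6, 60×0.18 = 10.8, 60×0.20 = 12, 60×0.16 = 9.6, 60×0.09 = 5.4, 60×0.16 = 9.6.
0: (5 − 12.6)²/12.6 = 57.76/12.6 = 4.5841
1: (7 − 10.8)²/10.8 = 14.44/10.8 = 1.3370
2: (25 − 12)²/12 = 169/12 = 14.0833
3: (2 − 9.6)²/9.6 = 57.76/9.6 = 6.0167
4: (4 − 5.4)²/5.4 = 1.96/5.4 = 0.3630
5: (17 − 9.6)²/9.6 = 54.76/9.6 = 5.7042
Sum = 32.088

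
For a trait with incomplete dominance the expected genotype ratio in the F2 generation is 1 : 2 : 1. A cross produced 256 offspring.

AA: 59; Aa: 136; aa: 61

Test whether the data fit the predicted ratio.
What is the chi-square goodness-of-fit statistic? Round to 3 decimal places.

1.031

Ratio total = 4. Expected counts: 256×1/4 = 64, 256×2/4 = 128, 256×1/4 = 64.
AA: (59 − 64)²/64 = 25/64 = 0.3906
Aa: (136 − 128)²/128 = 64/128 = 0.5000
aa: (61 − 64)²/64 = 9/64 = 0.1406
Sum = 1.031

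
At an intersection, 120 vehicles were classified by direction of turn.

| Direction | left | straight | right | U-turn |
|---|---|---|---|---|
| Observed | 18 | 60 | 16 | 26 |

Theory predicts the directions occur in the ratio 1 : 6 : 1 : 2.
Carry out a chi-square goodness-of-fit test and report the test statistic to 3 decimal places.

6.500

Ratio total = 10. Expected counts: 120×1/10 = 12, 120×6/10 = 72, 120×1/10 = 12, 120×2/10 = 24.
left: (18 − 12)²/12 = 36/12 = 3.0000
straight: (60 − 72)²/72 = 144/72 = 2.0000
right: (16 − 12)²/12 = 16/12 = 1.3333
U-turn: (26 − 24)²/24 = 4/24 = 0.1667
Sum = 6.500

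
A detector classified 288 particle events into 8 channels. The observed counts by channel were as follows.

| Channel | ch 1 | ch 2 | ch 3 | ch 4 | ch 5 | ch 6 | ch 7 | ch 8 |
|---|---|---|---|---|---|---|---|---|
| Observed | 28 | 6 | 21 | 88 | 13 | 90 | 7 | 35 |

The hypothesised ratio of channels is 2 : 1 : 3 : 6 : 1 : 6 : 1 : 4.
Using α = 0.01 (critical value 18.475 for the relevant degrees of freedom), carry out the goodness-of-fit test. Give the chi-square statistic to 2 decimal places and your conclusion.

23.66; reject

Ratio total = 24. Expected counts: 288×2/24 = 24, 288×1/24 = 12, 288×3/24 = 36, 288×6/24 = 72, 288×1/24 = 12, 288×6/24 = 72, 288×1/24 = 12, 288×4/24 = 48.
χ² = (28−24)²/24 + (6−12)²/12 + (21−36)²/36 + (88−72)²/72 + (13−12)²/12 + (90−72)²/72 + (7−12)²/12 + (35−48)²/48
   = 0.667 + 3.000 + 6.250 + 3.556 + 0.083 + 4.500 + 2.083 + 3.521
Sum = 23.66
df = 7. Since 23.66 > 18.475, we reject H₀.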